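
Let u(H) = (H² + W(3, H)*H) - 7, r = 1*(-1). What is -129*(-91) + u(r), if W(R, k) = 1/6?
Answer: 70397/6 ≈ 11733.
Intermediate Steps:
r = -1
W(R, k) = ⅙
u(H) = -7 + H² + H/6 (u(H) = (H² + H/6) - 7 = -7 + H² + H/6)
-129*(-91) + u(r) = -129*(-91) + (-7 + (-1)² + (⅙)*(-1)) = 11739 + (-7 + 1 - ⅙) = 11739 - 37/6 = 70397/6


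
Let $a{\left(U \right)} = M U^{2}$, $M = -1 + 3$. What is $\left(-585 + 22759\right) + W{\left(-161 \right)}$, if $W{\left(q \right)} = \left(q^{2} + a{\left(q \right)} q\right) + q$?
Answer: $-8298628$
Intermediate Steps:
$M = 2$
$a{\left(U \right)} = 2 U^{2}$
$W{\left(q \right)} = q + q^{2} + 2 q^{3}$ ($W{\left(q \right)} = \left(q^{2} + 2 q^{2} q\right) + q = \left(q^{2} + 2 q^{3}\right) + q = q + q^{2} + 2 q^{3}$)
$\left(-585 + 22759\right) + W{\left(-161 \right)} = \left(-585 + 22759\right) - 161 \left(1 - 161 + 2 \left(-161\right)^{2}\right) = 22174 - 161 \left(1 - 161 + 2 \cdot 25921\right) = 22174 - 161 \left(1 - 161 + 51842\right) = 22174 - 8320802 = -8298628$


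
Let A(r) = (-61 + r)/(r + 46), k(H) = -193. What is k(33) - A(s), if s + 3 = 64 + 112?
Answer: -42379/219 ≈ -193.51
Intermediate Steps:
s = 173 (s = -3 + (64 + 112) = -3 + 176 = 173)
A(r) = (-61 + r)/(46 + r)
k(33) - A(s) = -193 - (-61 + 173)/(46 + 173) = -193 - 112/219 = -42379/219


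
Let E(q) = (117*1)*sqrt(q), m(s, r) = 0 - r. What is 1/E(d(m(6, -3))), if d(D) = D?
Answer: sqrt(3)/351 ≈ 0.0049346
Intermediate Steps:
m(s, r) = -r
E(q) = 117*sqrt(q)
1/E(d(m(6, -3))) = 1/(117*sqrt(-1*(-3))) = 1/(117*sqrt(3)) = sqrt(3)/351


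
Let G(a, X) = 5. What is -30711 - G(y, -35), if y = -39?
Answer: -30716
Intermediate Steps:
-30711 - G(y, -35) = -30711 - 1*5 = -30711 - 5 = -30716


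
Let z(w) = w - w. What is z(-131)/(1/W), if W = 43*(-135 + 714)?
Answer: 0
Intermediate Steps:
z(w) = 0
W = 24897 (W = 43*579 = 24897)
z(-131)/(1/W) = 0/(1/24897) = 0*24897 = 0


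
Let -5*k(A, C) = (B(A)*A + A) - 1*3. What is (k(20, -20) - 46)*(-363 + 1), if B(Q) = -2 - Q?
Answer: -69866/5 ≈ -13973.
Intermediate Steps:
k(A, C) = ⅗ - A/5 - A*(-2 - A)/5 (k(A, C) = -(((-2 - A)*A + A) - 1*3)/5 = -((A*(-2 - A) + A) - 3)/5 = -((A + A*(-2 - A)) - 3)/5 = -(-3 + A + A*(-2 - A))/5 = ⅗ - A/5 - A*(-2 - A)/5)
(k(20, -20) - 46)*(-363 + 1) = ((⅗ + (⅕)*20 + (⅕)*20²) - 46)*(-363 + 1) = ((⅗ + 4 + (⅕)*400) - 46)*(-362) = ((⅗ + 4 + 80) - 46)*(-362) = (423/5 - 46)*(-362) = (193/5)*(-362) = -69866/5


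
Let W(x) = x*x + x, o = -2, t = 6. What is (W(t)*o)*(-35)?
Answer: 2940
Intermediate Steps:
W(x) = x + x² (W(x) = x² + x = x + x²)
(W(t)*o)*(-35) = ((6*(1 + 6))*(-2))*(-35) = ((6*7)*(-2))*(-35) = (42*(-2))*(-35) = -84*(-35) = 2940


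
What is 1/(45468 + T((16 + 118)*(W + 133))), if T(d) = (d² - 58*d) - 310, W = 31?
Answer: 1/481715126 ≈ 2.0759e-9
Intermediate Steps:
T(d) = -310 + d² - 58*d
1/(45468 + T((16 + 118)*(W + 133))) = 1/(45468 + (-310 + ((16 + 118)*(31 + 133))² - 58*(16 + 118)*(31 + 133))) = 1/(45468 + (-310 + (134*164)² - 7772*164)) = 1/(45468 + (-310 + 21976² - 58*21976)) = 1/(45468 + (-310 + 482944576 - 1274608)) = 1/(45468 + 481669658) = 1/481715126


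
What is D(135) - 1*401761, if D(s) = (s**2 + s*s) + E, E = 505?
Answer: -364806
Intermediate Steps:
D(s) = 505 + 2*s**2 (D(s) = (s**2 + s*s) + 505 = (s**2 + s**2) + 505 = 2*s**2 + 505 = 505 + 2*s**2)
D(135) - 1*401761 = (505 + 2*135**2) - 1*401761 = (505 + 2*18225) - 401761 = (505 + 36450) - 401761 = 36955 - 401761 = -364806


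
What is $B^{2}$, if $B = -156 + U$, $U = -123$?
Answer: $77841$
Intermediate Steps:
$B = -279$ ($B = -156 - 123 = -279$)
$B^{2} = \left(-279\right)^{2} = 77841$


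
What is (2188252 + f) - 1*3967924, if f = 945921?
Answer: -833751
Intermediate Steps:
(2188252 + f) - 1*3967924 = (2188252 + 945921) - 1*3967924 = 3134173 - 3967924 = -833751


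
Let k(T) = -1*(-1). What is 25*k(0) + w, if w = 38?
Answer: 63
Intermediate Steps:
k(T) = 1
25*k(0) + w = 25*1 + 38 = 25 + 38 = 63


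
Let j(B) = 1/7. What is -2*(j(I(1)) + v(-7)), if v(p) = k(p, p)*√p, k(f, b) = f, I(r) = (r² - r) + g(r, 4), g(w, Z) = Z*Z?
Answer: -2/7 + 14*I*√7 ≈ -0.28571 + 37.041*I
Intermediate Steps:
g(w, Z) = Z²
I(r) = 16 + r² - r (I(r) = (r² - r) + 4² = (r² - r) + 16 = 16 + r² - r)
j(B) = ⅐
v(p) = p^(3/2) (v(p) = p*√p = p^(3/2))
-2*(j(I(1)) + v(-7)) = -2*(⅐ + (-7)^(3/2)) = -2*(⅐ - 7*I*√7) = -2/7 + 14*I*√7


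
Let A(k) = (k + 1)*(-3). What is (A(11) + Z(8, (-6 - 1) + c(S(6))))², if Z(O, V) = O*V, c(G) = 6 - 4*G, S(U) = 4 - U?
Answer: 400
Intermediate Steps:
A(k) = -3 - 3*k (A(k) = (1 + k)*(-3) = -3 - 3*k)
(A(11) + Z(8, (-6 - 1) + c(S(6))))² = ((-3 - 3*11) + 8*((-6 - 1) + (6 - 4*(4 - 1*6))))² = ((-3 - 33) + 8*(-7 + (6 - 4*(4 - 6))))² = (-36 + 8*(-7 + (6 - 4*(-2))))² = (-36 + 8*(-7 + (6 + 8)))² = (-36 + 8*(-7 + 14))² = (-36 + 8*7)² = (-36 + 56)² = 20² = 400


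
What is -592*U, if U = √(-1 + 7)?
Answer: -592*√6 ≈ -1450.1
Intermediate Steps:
U = √6 ≈ 2.4495
-592*U = -592*√6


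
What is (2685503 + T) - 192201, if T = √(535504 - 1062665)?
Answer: 2493302 + I*√527161 ≈ 2.4933e+6 + 726.06*I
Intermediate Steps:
T = I*√527161 (T = √(-527161) = I*√527161 ≈ 726.06*I)
(2685503 + T) - 192201 = (2685503 + I*√527161) - 192201 = 2493302 + I*√527161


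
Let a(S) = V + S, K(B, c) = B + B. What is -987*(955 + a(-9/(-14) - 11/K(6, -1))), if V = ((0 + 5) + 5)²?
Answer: -4164059/4 ≈ -1.0410e+6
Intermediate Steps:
K(B, c) = 2*B
V = 100 (V = (5 + 5)² = 10² = 100)
a(S) = 100 + S
-987*(955 + a(-9/(-14) - 11/K(6, -1))) = -987*(955 + (100 + (-9/(-14) - 11/(2*6)))) = -987*(955 + (100 + (-9*(-1/14) - 11/12))) = -987*(955 + (100 + (9/14 - 11*1/12))) = -987*(955 + (100 + (9/14 - 11/12))) = -987*(955 + (100 - 23/84)) = -987*(955 + 8377/84) = -987*88597/84 = -4164059/4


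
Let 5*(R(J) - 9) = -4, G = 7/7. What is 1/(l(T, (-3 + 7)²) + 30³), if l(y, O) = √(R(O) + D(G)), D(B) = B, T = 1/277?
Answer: 67500/1822499977 - √230/3644999954 ≈ 3.7033e-5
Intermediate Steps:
T = 1/277 ≈ 0.0036101
G = 1 (G = 7*(⅐) = 1)
R(J) = 41/5 (R(J) = 9 + (⅕)*(-4) = 9 - ⅘ = 41/5)
l(y, O) = √230/5 (l(y, O) = √(41/5 + 1) = √(46/5) = √230/5)
1/(l(T, (-3 + 7)²) + 30³) = 1/(√230/5 + 30³) = 1/(√230/5 + 27000) = 1/(27000 + √230/5)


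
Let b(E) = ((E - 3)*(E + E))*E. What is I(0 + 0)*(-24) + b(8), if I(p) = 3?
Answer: 568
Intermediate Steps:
b(E) = 2*E²*(-3 + E) (b(E) = ((-3 + E)*(2*E))*E = (2*E*(-3 + E))*E = 2*E²*(-3 + E))
I(0 + 0)*(-24) + b(8) = 3*(-24) + 2*8²*(-3 + 8) = -72 + 2*64*5 = -72 + 640 = 568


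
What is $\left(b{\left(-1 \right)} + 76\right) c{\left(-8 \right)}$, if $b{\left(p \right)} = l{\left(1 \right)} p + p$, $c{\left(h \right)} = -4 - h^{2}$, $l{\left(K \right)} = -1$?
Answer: $-5168$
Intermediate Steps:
$b{\left(p \right)} = 0$ ($b{\left(p \right)} = - p + p = 0$)
$\left(b{\left(-1 \right)} + 76\right) c{\left(-8 \right)} = \left(0 + 76\right) \left(-4 - \left(-8\right)^{2}\right) = 76 \left(-4 - 64\right) = 76 \left(-68\right) = -5168$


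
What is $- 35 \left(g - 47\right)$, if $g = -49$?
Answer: $3360$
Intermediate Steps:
$- 35 \left(g - 47\right) = - 35 \left(-49 - 47\right) = \left(-35\right) \left(-96\right) = 3360$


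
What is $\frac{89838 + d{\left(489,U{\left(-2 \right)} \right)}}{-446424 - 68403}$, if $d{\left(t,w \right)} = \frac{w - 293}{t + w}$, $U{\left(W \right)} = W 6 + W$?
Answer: $- \frac{42672743}{244542825} \approx -0.1745$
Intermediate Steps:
$U{\left(W \right)} = 7 W$ ($U{\left(W \right)} = 6 W + W = 7 W$)
$d{\left(t,w \right)} = \frac{-293 + w}{t + w}$
$\frac{89838 + d{\left(489,U{\left(-2 \right)} \right)}}{-446424 - 68403} = \frac{89838 + \frac{-293 + 7 \left(-2\right)}{489 + 7 \left(-2\right)}}{-446424 - 68403} = \frac{89838 + \frac{-293 - 14}{489 - 14}}{-514827} = \left(89838 + \frac{1}{475} \left(-307\right)\right) \left(- \frac{1}{514827}\right) = \left(89838 - \frac{307}{475}\right) \left(- \frac{1}{514827}\right) = \frac{42672743}{475} \left(- \frac{1}{514827}\right) = - \frac{42672743}{244542825}$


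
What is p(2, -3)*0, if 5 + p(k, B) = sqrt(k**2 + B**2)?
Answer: 0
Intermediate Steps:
p(k, B) = -5 + sqrt(B**2 + k**2) (p(k, B) = -5 + sqrt(k**2 + B**2) = -5 + sqrt(B**2 + k**2))
p(2, -3)*0 = (-5 + sqrt((-3)**2 + 2**2))*0 = (-5 + sqrt(9 + 4))*0 = (-5 + sqrt(13))*0 = 0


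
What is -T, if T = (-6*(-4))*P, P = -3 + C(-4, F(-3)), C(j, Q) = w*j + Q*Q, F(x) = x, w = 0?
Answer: -144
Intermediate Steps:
C(j, Q) = Q² (C(j, Q) = 0*j + Q*Q = 0 + Q² = Q²)
P = 6 (P = -3 + (-3)² = -3 + 9 = 6)
T = 144 (T = -6*(-4)*6 = 24*6 = 144)
-T = -1*144 = -144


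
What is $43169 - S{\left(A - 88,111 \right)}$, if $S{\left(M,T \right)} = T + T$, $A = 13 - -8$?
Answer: $42947$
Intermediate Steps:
$A = 21$ ($A = 13 + 8 = 21$)
$S{\left(M,T \right)} = 2 T$
$43169 - S{\left(A - 88,111 \right)} = 43169 - 2 \cdot 111 = 43169 - 222 = 42947$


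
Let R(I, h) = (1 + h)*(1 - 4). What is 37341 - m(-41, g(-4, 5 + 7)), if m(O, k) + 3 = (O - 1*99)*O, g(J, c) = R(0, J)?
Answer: 31604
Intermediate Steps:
R(I, h) = -3 - 3*h (R(I, h) = (1 + h)*(-3) = -3 - 3*h)
g(J, c) = -3 - 3*J
m(O, k) = -3 + O*(-99 + O) (m(O, k) = -3 + (O - 1*99)*O = -3 + (O - 99)*O = -3 + (-99 + O)*O = -3 + O*(-99 + O))
37341 - m(-41, g(-4, 5 + 7)) = 37341 - (-3 + (-41)² - 99*(-41)) = 37341 - (-3 + 1681 + 4059) = 37341 - 1*5737 = 37341 - 5737 = 31604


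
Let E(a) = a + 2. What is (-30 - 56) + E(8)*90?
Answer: 814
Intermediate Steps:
E(a) = 2 + a
(-30 - 56) + E(8)*90 = (-30 - 56) + (2 + 8)*90 = -86 + 10*90 = -86 + 900 = 814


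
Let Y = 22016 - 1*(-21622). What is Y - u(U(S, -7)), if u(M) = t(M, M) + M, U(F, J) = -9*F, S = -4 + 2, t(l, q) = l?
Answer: 43602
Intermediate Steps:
S = -2
u(M) = 2*M (u(M) = M + M = 2*M)
Y = 43638 (Y = 22016 + 21622 = 43638)
Y - u(U(S, -7)) = 43638 - 2*(-9*(-2)) = 43638 - 2*18 = 43638 - 1*36 = 43638 - 36 = 43602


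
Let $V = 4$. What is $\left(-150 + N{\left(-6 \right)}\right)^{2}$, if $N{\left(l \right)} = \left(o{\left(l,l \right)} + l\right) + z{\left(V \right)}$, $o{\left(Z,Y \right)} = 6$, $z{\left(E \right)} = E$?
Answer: $21316$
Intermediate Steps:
$N{\left(l \right)} = 10 + l$ ($N{\left(l \right)} = \left(6 + l\right) + 4 = 10 + l$)
$\left(-150 + N{\left(-6 \right)}\right)^{2} = \left(-150 + \left(10 - 6\right)\right)^{2} = \left(-150 + 4\right)^{2} = \left(-146\right)^{2} = 21316$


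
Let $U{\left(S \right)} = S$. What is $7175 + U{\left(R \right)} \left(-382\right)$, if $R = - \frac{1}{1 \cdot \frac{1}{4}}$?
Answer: $8703$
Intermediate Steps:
$R = -4$ ($R = - \frac{1}{1 \cdot \frac{1}{4}} = - \frac{1}{\frac{1}{4}} = \left(-1\right) 4 = -4$)
$7175 + U{\left(R \right)} \left(-382\right) = 7175 - -1528 = 7175 + 1528 = 8703$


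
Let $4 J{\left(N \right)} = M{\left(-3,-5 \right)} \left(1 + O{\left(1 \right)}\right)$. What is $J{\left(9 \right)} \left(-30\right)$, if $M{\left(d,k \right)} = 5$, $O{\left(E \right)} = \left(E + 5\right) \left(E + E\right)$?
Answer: $- \frac{975}{2} \approx -487.5$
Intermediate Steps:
$O{\left(E \right)} = 2 E \left(5 + E\right)$ ($O{\left(E \right)} = \left(5 + E\right) 2 E = 2 E \left(5 + E\right)$)
$J{\left(N \right)} = \frac{65}{4}$ ($J{\left(N \right)} = \frac{5 \left(1 + 2 \cdot 1 \left(5 + 1\right)\right)}{4} = \frac{5 \left(1 + 2 \cdot 1 \cdot 6\right)}{4} = \frac{5 \left(1 + 12\right)}{4} = \frac{5 \cdot 13}{4} = \frac{1}{4} \cdot 65 = \frac{65}{4}$)
$J{\left(9 \right)} \left(-30\right) = \frac{65}{4} \left(-30\right) = - \frac{975}{2}$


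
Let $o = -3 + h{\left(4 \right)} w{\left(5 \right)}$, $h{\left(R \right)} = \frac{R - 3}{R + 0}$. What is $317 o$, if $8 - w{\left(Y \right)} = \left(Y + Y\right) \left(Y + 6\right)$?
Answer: $- \frac{18069}{2} \approx -9034.5$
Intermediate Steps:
$h{\left(R \right)} = \frac{-3 + R}{R}$
$w{\left(Y \right)} = 8 - 2 Y \left(6 + Y\right)$ ($w{\left(Y \right)} = 8 - \left(Y + Y\right) \left(Y + 6\right) = 8 - 2 Y \left(6 + Y\right)$)
$o = - \frac{57}{2}$ ($o = -3 + \frac{-3 + 4}{4} \left(8 - 60 - 2 \cdot 5^{2}\right) = -3 + \frac{1}{4} \cdot 1 \left(8 - 60 - 50\right) = -3 + \frac{8 - 60 - 50}{4} = -3 + \frac{1}{4} \left(-102\right) = -3 - \frac{51}{2} = - \frac{57}{2} \approx -28.5$)
$317 o = 317 \left(- \frac{57}{2}\right) = - \frac{18069}{2}$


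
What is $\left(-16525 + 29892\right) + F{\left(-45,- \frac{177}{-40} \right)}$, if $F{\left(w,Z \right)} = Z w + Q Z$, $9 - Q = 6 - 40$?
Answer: $\frac{267163}{20} \approx 13358.0$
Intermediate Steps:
$Q = 43$ ($Q = 9 - \left(6 - 40\right) = 9 - -34 = 9 + 34 = 43$)
$F{\left(w,Z \right)} = 43 Z + Z w$ ($F{\left(w,Z \right)} = Z w + 43 Z = 43 Z + Z w$)
$\left(-16525 + 29892\right) + F{\left(-45,- \frac{177}{-40} \right)} = \left(-16525 + 29892\right) + - \frac{177}{-40} \left(43 - 45\right) = 13367 + \left(-177\right) \left(- \frac{1}{40}\right) \left(-2\right) = 13367 + \frac{177}{40} \left(-2\right) = 13367 - \frac{177}{20} = \frac{267163}{20}$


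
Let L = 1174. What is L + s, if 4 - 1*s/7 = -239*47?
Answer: 79833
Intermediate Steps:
s = 78659 (s = 28 - (-1673)*47 = 28 - 7*(-11233) = 28 + 78631 = 78659)
L + s = 1174 + 78659 = 79833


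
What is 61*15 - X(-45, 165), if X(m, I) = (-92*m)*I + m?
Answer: -682140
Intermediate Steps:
X(m, I) = m - 92*I*m (X(m, I) = -92*I*m + m = m - 92*I*m)
61*15 - X(-45, 165) = 61*15 - (-45)*(1 - 92*165) = 915 - (-45)*(1 - 15180) = 915 - (-45)*(-15179) = 915 - 1*683055 = 915 - 683055 = -682140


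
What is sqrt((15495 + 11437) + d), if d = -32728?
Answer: 6*I*sqrt(161) ≈ 76.131*I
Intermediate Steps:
sqrt((15495 + 11437) + d) = sqrt((15495 + 11437) - 32728) = sqrt(26932 - 32728) = sqrt(-5796) = 6*I*sqrt(161)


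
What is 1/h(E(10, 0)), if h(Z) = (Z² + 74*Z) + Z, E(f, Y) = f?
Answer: 1/850 ≈ 0.0011765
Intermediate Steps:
h(Z) = Z² + 75*Z
1/h(E(10, 0)) = 1/(10*(75 + 10)) = 1/(10*85) = 1/850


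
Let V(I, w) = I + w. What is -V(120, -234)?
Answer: 114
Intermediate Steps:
-V(120, -234) = -(120 - 234) = -1*(-114) = 114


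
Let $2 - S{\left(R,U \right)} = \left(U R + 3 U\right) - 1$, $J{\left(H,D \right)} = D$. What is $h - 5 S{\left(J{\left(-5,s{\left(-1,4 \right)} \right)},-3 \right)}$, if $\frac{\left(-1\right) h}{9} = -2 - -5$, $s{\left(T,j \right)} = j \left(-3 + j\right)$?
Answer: $-147$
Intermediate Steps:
$h = -27$ ($h = - 9 \left(-2 - -5\right) = - 9 \left(-2 + 5\right) = \left(-9\right) 3 = -27$)
$S{\left(R,U \right)} = 3 - 3 U - R U$ ($S{\left(R,U \right)} = 2 - \left(\left(U R + 3 U\right) - 1\right) = 2 - \left(\left(R U + 3 U\right) - 1\right) = 2 - \left(\left(3 U + R U\right) - 1\right) = 2 - \left(-1 + 3 U + R U\right) = 3 - 3 U - R U$)
$h - 5 S{\left(J{\left(-5,s{\left(-1,4 \right)} \right)},-3 \right)} = -27 - 5 \left(3 - -9 - 4 \left(-3 + 4\right) \left(-3\right)\right) = -27 - 5 \left(3 + 9 - 4 \cdot 1 \left(-3\right)\right) = -27 - 5 \left(3 + 9 - 4 \left(-3\right)\right) = -27 - 5 \left(3 + 9 + 12\right) = -27 - 120 = -147$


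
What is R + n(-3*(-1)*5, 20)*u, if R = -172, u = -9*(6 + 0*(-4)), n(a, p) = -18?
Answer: 800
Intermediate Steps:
u = -54 (u = -9*(6 + 0) = -9*6 = -54)
R + n(-3*(-1)*5, 20)*u = -172 - 18*(-54) = -172 + 972 = 800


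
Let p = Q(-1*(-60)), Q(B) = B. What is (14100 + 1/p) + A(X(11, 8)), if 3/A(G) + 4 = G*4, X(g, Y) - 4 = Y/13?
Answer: 9940658/705 ≈ 14100.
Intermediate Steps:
X(g, Y) = 4 + Y/13
A(G) = 3/(-4 + 4*G) (A(G) = 3/(-4 + G*4) = 3/(-4 + 4*G))
p = 60 (p = -1*(-60) = 60)
(14100 + 1/p) + A(X(11, 8)) = (14100 + 1/60) + 3/(4*(-1 + (4 + (1/13)*8))) = (14100 + 1/60) + 3/(4*(-1 + (4 + 8/13))) = 846001/60 + 3/(4*(-1 + 60/13)) = 846001/60 + 3/(4*(47/13)) = 846001/60 + (¾)*(13/47) = 846001/60 + 39/188 = 9940658/705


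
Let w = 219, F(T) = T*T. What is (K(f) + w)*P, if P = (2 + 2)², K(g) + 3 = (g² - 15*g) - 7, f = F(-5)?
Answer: 7344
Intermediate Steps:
F(T) = T²
f = 25 (f = (-5)² = 25)
K(g) = -10 + g² - 15*g (K(g) = -3 + ((g² - 15*g) - 7) = -3 + (-7 + g² - 15*g) = -10 + g² - 15*g)
P = 16 (P = 4² = 16)
(K(f) + w)*P = ((-10 + 25² - 15*25) + 219)*16 = ((-10 + 625 - 375) + 219)*16 = (240 + 219)*16 = 459*16 = 7344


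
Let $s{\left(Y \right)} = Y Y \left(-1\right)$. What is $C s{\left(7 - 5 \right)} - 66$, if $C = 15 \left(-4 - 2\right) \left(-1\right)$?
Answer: $-426$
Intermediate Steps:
$s{\left(Y \right)} = - Y^{2}$ ($s{\left(Y \right)} = Y^{2} \left(-1\right) = - Y^{2}$)
$C = 90$ ($C = 15 \left(\left(-6\right) \left(-1\right)\right) = 15 \cdot 6 = 90$)
$C s{\left(7 - 5 \right)} - 66 = 90 \left(- \left(7 - 5\right)^{2}\right) - 66 = 90 \left(- 2^{2}\right) - 66 = 90 \left(\left(-1\right) 4\right) - 66 = 90 \left(-4\right) - 66 = -360 - 66 = -426$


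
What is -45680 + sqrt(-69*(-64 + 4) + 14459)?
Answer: -45680 + sqrt(18599) ≈ -45544.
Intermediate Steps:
-45680 + sqrt(-69*(-64 + 4) + 14459) = -45680 + sqrt(-69*(-60) + 14459) = -45680 + sqrt(4140 + 14459) = -45680 + sqrt(18599)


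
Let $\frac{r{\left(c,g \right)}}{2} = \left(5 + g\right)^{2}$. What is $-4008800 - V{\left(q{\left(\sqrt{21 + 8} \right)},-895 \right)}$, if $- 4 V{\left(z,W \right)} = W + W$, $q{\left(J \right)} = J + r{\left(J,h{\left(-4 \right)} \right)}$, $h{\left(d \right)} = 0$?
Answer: $- \frac{8018495}{2} \approx -4.0092 \cdot 10^{6}$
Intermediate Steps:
$r{\left(c,g \right)} = 2 \left(5 + g\right)^{2}$
$q{\left(J \right)} = 50 + J$ ($q{\left(J \right)} = J + 2 \left(5 + 0\right)^{2} = J + 2 \cdot 5^{2} = J + 2 \cdot 25 = J + 50 = 50 + J$)
$V{\left(z,W \right)} = - \frac{W}{2}$ ($V{\left(z,W \right)} = - \frac{W + W}{4} = - \frac{2 W}{4} = - \frac{W}{2}$)
$-4008800 - V{\left(q{\left(\sqrt{21 + 8} \right)},-895 \right)} = -4008800 - \left(- \frac{1}{2}\right) \left(-895\right) = -4008800 - \frac{895}{2} = - \frac{8018495}{2}$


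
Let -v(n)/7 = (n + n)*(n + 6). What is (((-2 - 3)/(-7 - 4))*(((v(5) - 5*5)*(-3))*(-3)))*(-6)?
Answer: 214650/11 ≈ 19514.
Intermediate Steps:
v(n) = -14*n*(6 + n) (v(n) = -7*(n + n)*(n + 6) = -7*2*n*(6 + n) = -14*n*(6 + n))
(((-2 - 3)/(-7 - 4))*(((v(5) - 5*5)*(-3))*(-3)))*(-6) = (((-2 - 3)/(-7 - 4))*(((-14*5*(6 + 5) - 5*5)*(-3))*(-3)))*(-6) = ((-5/(-11))*(((-14*5*11 - 25)*(-3))*(-3)))*(-6) = ((-5*(-1/11))*(((-770 - 25)*(-3))*(-3)))*(-6) = (5*(-795*(-3)*(-3))/11)*(-6) = (5*(2385*(-3))/11)*(-6) = ((5/11)*(-7155))*(-6) = -35775/11*(-6) = 214650/11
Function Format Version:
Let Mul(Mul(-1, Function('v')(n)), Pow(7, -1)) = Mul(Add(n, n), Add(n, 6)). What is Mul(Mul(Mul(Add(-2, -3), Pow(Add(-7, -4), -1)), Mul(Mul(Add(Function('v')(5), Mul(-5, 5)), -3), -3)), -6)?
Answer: Rational(214650, 11) ≈ 19514.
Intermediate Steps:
Function('v')(n) = Mul(-14, n, Add(6, n)) (Function('v')(n) = Mul(-7, Mul(Add(n, n), Add(n, 6))) = Mul(-7, Mul(Mul(2, n), Add(6, n))) = Mul(-7, Mul(2, n, Add(6, n))) = Mul(-14, n, Add(6, n)))
Mul(Mul(Mul(Add(-2, -3), Pow(Add(-7, -4), -1)), Mul(Mul(Add(Function('v')(5), Mul(-5, 5)), -3), -3)), -6) = Mul(Mul(Mul(Add(-2, -3), Pow(Add(-7, -4), -1)), Mul(Mul(Add(Mul(-14, 5, Add(6, 5)), Mul(-5, 5)), -3), -3)), -6) = Mul(Mul(Mul(-5, Pow(-11, -1)), Mul(Mul(Add(Mul(-14, 5, 11), -25), -3), -3)), -6) = Mul(Mul(Mul(-5, Rational(-1, 11)), Mul(Mul(Add(-770, -25), -3), -3)), -6) = Mul(Mul(Rational(5, 11), Mul(Mul(-795, -3), -3)), -6) = Mul(Mul(Rational(5, 11), Mul(2385, -3)), -6) = Mul(Mul(Rational(5, 11), -7155), -6) = Mul(Rational(-35775, 11), -6) = Rational(214650, 11)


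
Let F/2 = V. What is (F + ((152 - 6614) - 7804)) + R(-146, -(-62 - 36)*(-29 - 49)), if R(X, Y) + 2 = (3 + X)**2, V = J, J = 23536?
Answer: 53253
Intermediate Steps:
V = 23536
F = 47072 (F = 2*23536 = 47072)
R(X, Y) = -2 + (3 + X)**2
(F + ((152 - 6614) - 7804)) + R(-146, -(-62 - 36)*(-29 - 49)) = (47072 + ((152 - 6614) - 7804)) + (-2 + (3 - 146)**2) = (47072 + (-6462 - 7804)) + (-2 + (-143)**2) = (47072 - 14266) + (-2 + 20449) = 32806 + 20447 = 53253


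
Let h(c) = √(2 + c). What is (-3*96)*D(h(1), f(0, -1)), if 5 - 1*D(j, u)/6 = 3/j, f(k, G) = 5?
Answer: -8640 + 1728*√3 ≈ -5647.0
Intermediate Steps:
D(j, u) = 30 - 18/j
(-3*96)*D(h(1), f(0, -1)) = (-3*96)*(30 - 18/√(2 + 1)) = -288*(30 - 18*√3/3) = -288*(30 - 6*√3) = -8640 + 1728*√3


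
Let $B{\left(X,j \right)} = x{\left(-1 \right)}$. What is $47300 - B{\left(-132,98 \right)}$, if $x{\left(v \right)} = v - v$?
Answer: $47300$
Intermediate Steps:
$x{\left(v \right)} = 0$
$B{\left(X,j \right)} = 0$
$47300 - B{\left(-132,98 \right)} = 47300 - 0 = 47300 + 0 = 47300$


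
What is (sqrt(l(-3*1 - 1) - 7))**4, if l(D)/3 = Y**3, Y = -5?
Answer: 145924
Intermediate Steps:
l(D) = -375 (l(D) = 3*(-5)**3 = 3*(-125) = -375)
(sqrt(l(-3*1 - 1) - 7))**4 = (sqrt(-375 - 7))**4 = (sqrt(-382))**4 = (I*sqrt(382))**4 = 145924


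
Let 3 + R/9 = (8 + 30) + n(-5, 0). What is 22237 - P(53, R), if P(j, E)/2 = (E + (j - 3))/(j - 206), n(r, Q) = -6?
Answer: 3402883/153 ≈ 22241.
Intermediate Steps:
R = 261 (R = -27 + 9*((8 + 30) - 6) = -27 + 9*(38 - 6) = -27 + 9*32 = -27 + 288 = 261)
P(j, E) = 2*(-3 + E + j)/(-206 + j) (P(j, E) = 2*((E + (j - 3))/(j - 206)) = 2*((E + (-3 + j))/(-206 + j)) = 2*((-3 + E + j)/(-206 + j)) = 2*(-3 + E + j)/(-206 + j))
22237 - P(53, R) = 22237 - 2*(-3 + 261 + 53)/(-206 + 53) = 22237 - 2*311/(-153) = 22237 - 2*(-1)*311/153 = 22237 - 1*(-622/153) = 22237 + 622/153 = 3402883/153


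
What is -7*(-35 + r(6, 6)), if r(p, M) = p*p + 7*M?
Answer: -301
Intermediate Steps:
r(p, M) = p**2 + 7*M
-7*(-35 + r(6, 6)) = -7*(-35 + (6**2 + 7*6)) = -7*(-35 + (36 + 42)) = -7*(-35 + 78) = -7*43 = -301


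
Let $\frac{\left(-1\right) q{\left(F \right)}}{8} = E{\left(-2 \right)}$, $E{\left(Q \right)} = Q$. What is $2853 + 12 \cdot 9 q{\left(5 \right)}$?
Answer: $4581$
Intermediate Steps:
$q{\left(F \right)} = 16$ ($q{\left(F \right)} = \left(-8\right) \left(-2\right) = 16$)
$2853 + 12 \cdot 9 q{\left(5 \right)} = 2853 + 12 \cdot 9 \cdot 16 = 2853 + 108 \cdot 16 = 2853 + 1728 = 4581$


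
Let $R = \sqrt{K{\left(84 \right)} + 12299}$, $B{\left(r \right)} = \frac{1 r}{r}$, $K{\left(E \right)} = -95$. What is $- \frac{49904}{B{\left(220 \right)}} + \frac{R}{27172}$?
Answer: $-49904 + \frac{3 \sqrt{339}}{13586} \approx -49904.0$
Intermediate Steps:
$B{\left(r \right)} = 1$ ($B{\left(r \right)} = \frac{r}{r} = 1$)
$R = 6 \sqrt{339}$ ($R = \sqrt{-95 + 12299} = \sqrt{12204} = 6 \sqrt{339} \approx 110.47$)
$- \frac{49904}{B{\left(220 \right)}} + \frac{R}{27172} = - \frac{49904}{1} + \frac{6 \sqrt{339}}{27172} = \left(-49904\right) 1 + 6 \sqrt{339} \cdot \frac{1}{27172} = -49904 + \frac{3 \sqrt{339}}{13586}$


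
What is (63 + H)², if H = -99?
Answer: 1296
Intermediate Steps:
(63 + H)² = (63 - 99)² = (-36)² = 1296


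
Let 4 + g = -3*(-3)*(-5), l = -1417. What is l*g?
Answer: 69433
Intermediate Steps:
g = -49 (g = -4 - 3*(-3)*(-5) = -4 + 9*(-5) = -4 - 45 = -49)
l*g = -1417*(-49) = 69433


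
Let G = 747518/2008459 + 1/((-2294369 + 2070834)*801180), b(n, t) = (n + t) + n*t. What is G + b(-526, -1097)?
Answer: 206970279506520526378241/359698479893426700 ≈ 5.7540e+5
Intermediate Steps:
b(n, t) = n + t + n*t
G = 133874322696624941/359698479893426700 (G = 747518*(1/2008459) + (1/801180)/(-223535) = 747518/2008459 - 1/223535*1/801180 = 747518/2008459 - 1/179091771300 = 133874322696624941/359698479893426700 ≈ 0.37218)
G + b(-526, -1097) = 133874322696624941/359698479893426700 + (-526 - 1097 - 526*(-1097)) = 133874322696624941/359698479893426700 + (-526 - 1097 + 577022) = 133874322696624941/359698479893426700 + 575399 = 206970279506520526378241/359698479893426700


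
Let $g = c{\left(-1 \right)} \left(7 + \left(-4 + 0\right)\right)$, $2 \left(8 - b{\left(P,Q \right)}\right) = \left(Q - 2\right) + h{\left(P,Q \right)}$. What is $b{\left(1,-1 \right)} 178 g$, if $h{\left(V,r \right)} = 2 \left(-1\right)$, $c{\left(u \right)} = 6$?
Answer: $33642$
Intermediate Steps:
$h{\left(V,r \right)} = -2$
$b{\left(P,Q \right)} = 10 - \frac{Q}{2}$ ($b{\left(P,Q \right)} = 8 - \frac{\left(Q - 2\right) - 2}{2} = 8 - \frac{\left(-2 + Q\right) - 2}{2} = 8 - \frac{-4 + Q}{2} = 8 - \left(-2 + \frac{Q}{2}\right) = 10 - \frac{Q}{2}$)
$g = 18$ ($g = 6 \left(7 + \left(-4 + 0\right)\right) = 6 \left(7 - 4\right) = 6 \cdot 3 = 18$)
$b{\left(1,-1 \right)} 178 g = \left(10 - - \frac{1}{2}\right) 178 \cdot 18 = \left(10 + \frac{1}{2}\right) 178 \cdot 18 = \frac{21}{2} \cdot 178 \cdot 18 = 1869 \cdot 18 = 33642$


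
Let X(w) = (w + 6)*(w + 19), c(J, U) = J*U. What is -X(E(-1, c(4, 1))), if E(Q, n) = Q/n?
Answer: -1725/16 ≈ -107.81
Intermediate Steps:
X(w) = (6 + w)*(19 + w)
-X(E(-1, c(4, 1))) = -(114 + (-1/(4*1))² + 25*(-1/(4*1))) = -(114 + (-1/4)² + 25*(-1/4)) = -(114 + (-1*¼)² + 25*(-1*¼)) = -(114 + (-¼)² + 25*(-¼)) = -(114 + 1/16 - 25/4) = -1*1725/16 = -1725/16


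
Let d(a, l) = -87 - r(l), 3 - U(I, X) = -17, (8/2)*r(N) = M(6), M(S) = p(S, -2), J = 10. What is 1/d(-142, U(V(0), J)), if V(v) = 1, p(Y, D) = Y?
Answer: -2/177 ≈ -0.011299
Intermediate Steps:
M(S) = S
r(N) = 3/2 (r(N) = (¼)*6 = 3/2)
U(I, X) = 20 (U(I, X) = 3 - 1*(-17) = 3 + 17 = 20)
d(a, l) = -177/2 (d(a, l) = -87 - 1*3/2 = -87 - 3/2 = -177/2)
1/d(-142, U(V(0), J)) = 1/(-177/2) = -2/177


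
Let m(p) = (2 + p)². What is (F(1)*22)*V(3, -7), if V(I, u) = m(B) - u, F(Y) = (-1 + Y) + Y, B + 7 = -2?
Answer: 1232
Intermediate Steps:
B = -9 (B = -7 - 2 = -9)
F(Y) = -1 + 2*Y
V(I, u) = 49 - u (V(I, u) = (2 - 9)² - u = (-7)² - u = 49 - u)
(F(1)*22)*V(3, -7) = ((-1 + 2*1)*22)*(49 - 1*(-7)) = ((-1 + 2)*22)*(49 + 7) = (1*22)*56 = 22*56 = 1232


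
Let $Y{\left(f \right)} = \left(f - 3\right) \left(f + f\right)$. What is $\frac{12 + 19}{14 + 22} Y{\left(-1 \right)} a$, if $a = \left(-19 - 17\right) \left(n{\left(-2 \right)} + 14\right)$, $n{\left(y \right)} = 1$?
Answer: $-3720$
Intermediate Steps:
$Y{\left(f \right)} = 2 f \left(-3 + f\right)$ ($Y{\left(f \right)} = \left(-3 + f\right) 2 f = 2 f \left(-3 + f\right)$)
$a = -540$ ($a = \left(-19 - 17\right) \left(1 + 14\right) = \left(-36\right) 15 = -540$)
$\frac{12 + 19}{14 + 22} Y{\left(-1 \right)} a = \frac{12 + 19}{14 + 22} \cdot 2 \left(-1\right) \left(-3 - 1\right) \left(-540\right) = \frac{31}{36} \cdot 2 \left(-1\right) \left(-4\right) \left(-540\right) = 31 \cdot \frac{1}{36} \cdot 8 \left(-540\right) = \frac{31}{36} \cdot 8 \left(-540\right) = \frac{62}{9} \left(-540\right) = -3720$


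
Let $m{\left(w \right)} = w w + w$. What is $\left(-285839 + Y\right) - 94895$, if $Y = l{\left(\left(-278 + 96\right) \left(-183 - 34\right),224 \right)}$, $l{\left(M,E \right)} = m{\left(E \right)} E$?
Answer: $10908866$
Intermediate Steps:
$m{\left(w \right)} = w + w^{2}$ ($m{\left(w \right)} = w^{2} + w = w + w^{2}$)
$l{\left(M,E \right)} = E^{2} \left(1 + E\right)$ ($l{\left(M,E \right)} = E \left(1 + E\right) E = E^{2} \left(1 + E\right)$)
$Y = 11289600$ ($Y = 224^{2} \left(1 + 224\right) = 50176 \cdot 225 = 11289600$)
$\left(-285839 + Y\right) - 94895 = \left(-285839 + 11289600\right) - 94895 = 11003761 - 94895 = 10908866$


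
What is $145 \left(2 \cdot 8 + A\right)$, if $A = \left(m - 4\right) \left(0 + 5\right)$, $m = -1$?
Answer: $-1305$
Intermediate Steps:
$A = -25$ ($A = \left(-1 - 4\right) \left(0 + 5\right) = \left(-5\right) 5 = -25$)
$145 \left(2 \cdot 8 + A\right) = 145 \left(2 \cdot 8 - 25\right) = 145 \left(16 - 25\right) = 145 \left(-9\right) = -1305$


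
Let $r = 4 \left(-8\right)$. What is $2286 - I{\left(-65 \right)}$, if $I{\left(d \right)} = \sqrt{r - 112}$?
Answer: $2286 - 12 i \approx 2286.0 - 12.0 i$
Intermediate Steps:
$r = -32$
$I{\left(d \right)} = 12 i$ ($I{\left(d \right)} = \sqrt{-32 - 112} = \sqrt{-144} = 12 i$)
$2286 - I{\left(-65 \right)} = 2286 - 12 i$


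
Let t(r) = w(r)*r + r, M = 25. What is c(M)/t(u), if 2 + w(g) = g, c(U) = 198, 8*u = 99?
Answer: 128/91 ≈ 1.4066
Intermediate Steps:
u = 99/8 (u = (⅛)*99 = 99/8 ≈ 12.375)
w(g) = -2 + g
t(r) = r + r*(-2 + r) (t(r) = (-2 + r)*r + r = r*(-2 + r) + r = r + r*(-2 + r))
c(M)/t(u) = 198/((99*(-1 + 99/8)/8)) = 198/(((99/8)*(91/8))) = 198/(9009/64) = 198*(64/9009) = 128/91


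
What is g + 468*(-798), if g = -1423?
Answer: -374887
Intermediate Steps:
g + 468*(-798) = -1423 + 468*(-798) = -1423 - 373464 = -374887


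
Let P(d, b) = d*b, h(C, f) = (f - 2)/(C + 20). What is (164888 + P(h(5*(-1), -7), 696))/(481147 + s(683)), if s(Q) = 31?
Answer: 411176/1202945 ≈ 0.34181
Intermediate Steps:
h(C, f) = (-2 + f)/(20 + C)
P(d, b) = b*d
(164888 + P(h(5*(-1), -7), 696))/(481147 + s(683)) = (164888 + 696*((-2 - 7)/(20 + 5*(-1))))/(481147 + 31) = (164888 + 696*(-9/(20 - 5)))/481178 = (164888 + 696*(-9/15))*(1/481178) = (164888 + 696*((1/15)*(-9)))*(1/481178) = (164888 + 696*(-⅗))*(1/481178) = (164888 - 2088/5)*(1/481178) = (822352/5)*(1/481178) = 411176/1202945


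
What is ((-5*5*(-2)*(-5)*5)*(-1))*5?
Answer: 6250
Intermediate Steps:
((-5*5*(-2)*(-5)*5)*(-1))*5 = ((-(-50)*(-5)*5)*(-1))*5 = ((-5*50*5)*(-1))*5 = (-250*5*(-1))*5 = -1250*(-1)*5 = 1250*5 = 6250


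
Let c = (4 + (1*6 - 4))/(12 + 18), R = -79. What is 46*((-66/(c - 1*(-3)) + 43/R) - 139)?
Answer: -2328221/316 ≈ -7367.8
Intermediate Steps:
c = ⅕ (c = (4 + (6 - 4))/30 = (4 + 2)*(1/30) = 6*(1/30) = ⅕ ≈ 0.20000)
46*((-66/(c - 1*(-3)) + 43/R) - 139) = 46*((-66/(⅕ - 1*(-3)) + 43/(-79)) - 139) = 46*((-66/(⅕ + 3) + 43*(-1/79)) - 139) = 46*((-66/16/5 - 43/79) - 139) = 46*((-66*5/16 - 43/79) - 139) = 46*((-165/8 - 43/79) - 139) = 46*(-13379/632 - 139) = 46*(-101227/632) = -2328221/316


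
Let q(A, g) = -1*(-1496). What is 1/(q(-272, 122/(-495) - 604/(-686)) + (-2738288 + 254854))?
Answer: -1/2481938 ≈ -4.0291e-7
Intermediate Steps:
q(A, g) = 1496
1/(q(-272, 122/(-495) - 604/(-686)) + (-2738288 + 254854)) = 1/(1496 + (-2738288 + 254854)) = 1/(1496 - 2483434) = 1/(-2481938) = -1/2481938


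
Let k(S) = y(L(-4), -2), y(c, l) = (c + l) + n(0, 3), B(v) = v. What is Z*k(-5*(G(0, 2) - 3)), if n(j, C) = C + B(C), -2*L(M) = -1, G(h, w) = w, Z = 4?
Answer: 18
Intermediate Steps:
L(M) = ½ (L(M) = -½*(-1) = ½)
n(j, C) = 2*C (n(j, C) = C + C = 2*C)
y(c, l) = 6 + c + l (y(c, l) = (c + l) + 2*3 = (c + l) + 6 = 6 + c + l)
k(S) = 9/2 (k(S) = 6 + ½ - 2 = 9/2)
Z*k(-5*(G(0, 2) - 3)) = 4*(9/2) = 18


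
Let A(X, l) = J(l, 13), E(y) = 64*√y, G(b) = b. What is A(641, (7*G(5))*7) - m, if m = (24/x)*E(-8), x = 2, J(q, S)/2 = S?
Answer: 26 - 1536*I*√2 ≈ 26.0 - 2172.2*I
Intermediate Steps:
J(q, S) = 2*S
A(X, l) = 26 (A(X, l) = 2*13 = 26)
m = 1536*I*√2 (m = (24/2)*(64*√(-8)) = (24*(½))*(64*(2*I*√2)) = 12*(128*I*√2) = 1536*I*√2 ≈ 2172.2*I)
A(641, (7*G(5))*7) - m = 26 - 1536*I*√2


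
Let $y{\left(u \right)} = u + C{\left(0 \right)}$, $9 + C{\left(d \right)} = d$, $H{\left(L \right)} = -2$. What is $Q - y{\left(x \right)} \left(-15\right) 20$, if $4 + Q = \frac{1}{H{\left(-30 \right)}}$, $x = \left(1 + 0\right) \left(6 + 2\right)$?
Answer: $- \frac{609}{2} \approx -304.5$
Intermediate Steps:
$x = 8$ ($x = 1 \cdot 8 = 8$)
$C{\left(d \right)} = -9 + d$
$y{\left(u \right)} = -9 + u$ ($y{\left(u \right)} = u + \left(-9 + 0\right) = u - 9 = -9 + u$)
$Q = - \frac{9}{2}$ ($Q = -4 + \frac{1}{-2} = -4 - \frac{1}{2} = - \frac{9}{2} \approx -4.5$)
$Q - y{\left(x \right)} \left(-15\right) 20 = - \frac{9}{2} - \left(-9 + 8\right) \left(-15\right) 20 = - \frac{9}{2} - \left(-1\right) \left(-15\right) 20 = - \frac{9}{2} - 15 \cdot 20 = - \frac{9}{2} - 300 = - \frac{609}{2}$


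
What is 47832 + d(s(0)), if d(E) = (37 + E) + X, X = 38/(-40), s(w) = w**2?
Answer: 957361/20 ≈ 47868.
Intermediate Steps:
X = -19/20 (X = 38*(-1/40) = -19/20 ≈ -0.95000)
d(E) = 721/20 + E (d(E) = (37 + E) - 19/20 = 721/20 + E)
47832 + d(s(0)) = 47832 + (721/20 + 0**2) = 47832 + (721/20 + 0) = 47832 + 721/20 = 957361/20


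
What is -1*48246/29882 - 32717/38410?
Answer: -1415389127/573883810 ≈ -2.4663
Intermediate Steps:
-1*48246/29882 - 32717/38410 = -48246*1/29882 - 32717*1/38410 = -24123/14941 - 32717/38410 = -1415389127/573883810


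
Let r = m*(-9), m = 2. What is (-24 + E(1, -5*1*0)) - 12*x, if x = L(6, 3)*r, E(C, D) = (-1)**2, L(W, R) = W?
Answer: 1273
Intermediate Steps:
E(C, D) = 1
r = -18 (r = 2*(-9) = -18)
x = -108 (x = 6*(-18) = -108)
(-24 + E(1, -5*1*0)) - 12*x = (-24 + 1) - 12*(-108) = -23 + 1296 = 1273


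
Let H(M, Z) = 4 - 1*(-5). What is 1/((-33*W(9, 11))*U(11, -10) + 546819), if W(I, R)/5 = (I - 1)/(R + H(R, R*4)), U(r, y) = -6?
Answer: 1/547215 ≈ 1.8274e-6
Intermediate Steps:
H(M, Z) = 9 (H(M, Z) = 4 + 5 = 9)
W(I, R) = 5*(-1 + I)/(9 + R) (W(I, R) = 5*((I - 1)/(R + 9)) = 5*((-1 + I)/(9 + R)) = 5*(-1 + I)/(9 + R))
1/((-33*W(9, 11))*U(11, -10) + 546819) = 1/(-165*(-1 + 9)/(9 + 11)*(-6) + 546819) = 1/(-165*8/20*(-6) + 546819) = 1/(-33*2*(-6) + 546819) = 1/(-66*(-6) + 546819) = 1/(396 + 546819) = 1/547215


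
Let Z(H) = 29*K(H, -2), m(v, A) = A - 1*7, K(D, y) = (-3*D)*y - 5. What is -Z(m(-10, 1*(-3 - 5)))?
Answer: 2755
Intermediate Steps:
K(D, y) = -5 - 3*D*y (K(D, y) = -3*D*y - 5 = -5 - 3*D*y)
m(v, A) = -7 + A (m(v, A) = A - 7 = -7 + A)
Z(H) = -145 + 174*H (Z(H) = 29*(-5 - 3*H*(-2)) = 29*(-5 + 6*H) = -145 + 174*H)
-Z(m(-10, 1*(-3 - 5))) = -(-145 + 174*(-7 + 1*(-3 - 5))) = -(-145 + 174*(-7 + 1*(-8))) = -(-145 + 174*(-7 - 8)) = -(-145 + 174*(-15)) = -(-145 - 2610) = -1*(-2755) = 2755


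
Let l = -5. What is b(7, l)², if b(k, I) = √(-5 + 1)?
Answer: -4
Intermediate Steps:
b(k, I) = 2*I (b(k, I) = √(-4) = 2*I)
b(7, l)² = (2*I)² = -4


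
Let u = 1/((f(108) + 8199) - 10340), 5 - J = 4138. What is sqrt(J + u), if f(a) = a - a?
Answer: I*sqrt(18945182314)/2141 ≈ 64.288*I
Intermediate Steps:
J = -4133 (J = 5 - 1*4138 = 5 - 4138 = -4133)
f(a) = 0
u = -1/2141 (u = 1/((0 + 8199) - 10340) = 1/(8199 - 10340) = 1/(-2141) = -1/2141 ≈ -0.00046707)
sqrt(J + u) = sqrt(-4133 - 1/2141) = sqrt(-8848754/2141) = I*sqrt(18945182314)/2141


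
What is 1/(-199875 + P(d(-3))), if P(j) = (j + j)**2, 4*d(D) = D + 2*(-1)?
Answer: -4/799475 ≈ -5.0033e-6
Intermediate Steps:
d(D) = -1/2 + D/4 (d(D) = (D + 2*(-1))/4 = (D - 2)/4 = (-2 + D)/4 = -1/2 + D/4)
P(j) = 4*j**2 (P(j) = (2*j)**2 = 4*j**2)
1/(-199875 + P(d(-3))) = 1/(-199875 + 4*(-1/2 + (1/4)*(-3))**2) = 1/(-199875 + 4*(-1/2 - 3/4)**2) = 1/(-199875 + 4*(-5/4)**2) = 1/(-199875 + 4*(25/16)) = 1/(-199875 + 25/4) = 1/(-799475/4) = -4/799475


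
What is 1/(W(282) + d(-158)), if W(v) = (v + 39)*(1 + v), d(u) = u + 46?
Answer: 1/90731 ≈ 1.1022e-5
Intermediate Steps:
d(u) = 46 + u
W(v) = (1 + v)*(39 + v) (W(v) = (39 + v)*(1 + v) = (1 + v)*(39 + v))
1/(W(282) + d(-158)) = 1/((39 + 282**2 + 40*282) + (46 - 158)) = 1/((39 + 79524 + 11280) - 112) = 1/(90843 - 112) = 1/90731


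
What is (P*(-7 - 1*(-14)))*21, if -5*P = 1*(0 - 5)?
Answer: 147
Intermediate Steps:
P = 1 (P = -(0 - 5)/5 = -(-5)/5 = -⅕*(-5) = 1)
(P*(-7 - 1*(-14)))*21 = (1*(-7 - 1*(-14)))*21 = (1*(-7 + 14))*21 = (1*7)*21 = 7*21 = 147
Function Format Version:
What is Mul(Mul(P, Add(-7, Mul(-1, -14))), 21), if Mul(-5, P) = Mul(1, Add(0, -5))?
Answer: 147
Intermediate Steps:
P = 1 (P = Mul(Rational(-1, 5), Mul(1, Add(0, -5))) = Mul(Rational(-1, 5), Mul(1, -5)) = Mul(Rational(-1, 5), -5) = 1)
Mul(Mul(P, Add(-7, Mul(-1, -14))), 21) = Mul(Mul(1, Add(-7, Mul(-1, -14))), 21) = Mul(Mul(1, Add(-7, 14)), 21) = Mul(Mul(1, 7), 21) = Mul(7, 21) = 147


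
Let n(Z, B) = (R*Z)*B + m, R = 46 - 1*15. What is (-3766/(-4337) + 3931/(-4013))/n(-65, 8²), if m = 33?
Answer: 1935789/2243894629187 ≈ 8.6269e-7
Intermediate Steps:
R = 31 (R = 46 - 15 = 31)
n(Z, B) = 33 + 31*B*Z (n(Z, B) = (31*Z)*B + 33 = 31*B*Z + 33 = 33 + 31*B*Z)
(-3766/(-4337) + 3931/(-4013))/n(-65, 8²) = (-3766/(-4337) + 3931/(-4013))/(33 + 31*8²*(-65)) = (-3766*(-1/4337) + 3931*(-1/4013))/(33 + 31*64*(-65)) = (3766/4337 - 3931/4013)/(33 - 128960) = -1935789/17404381/(-128927) = -1935789/17404381*(-1/128927) = 1935789/2243894629187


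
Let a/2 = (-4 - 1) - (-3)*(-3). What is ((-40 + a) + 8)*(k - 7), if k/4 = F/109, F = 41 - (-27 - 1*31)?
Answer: 22020/109 ≈ 202.02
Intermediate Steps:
F = 99 (F = 41 - (-27 - 31) = 41 - 1*(-58) = 41 + 58 = 99)
k = 396/109 (k = 4*(99/109) = 396/109 ≈ 3.6330)
a = -28 (a = 2*((-4 - 1) - (-3)*(-3)) = 2*(-5 - 1*9) = 2*(-5 - 9) = 2*(-14) = -28)
((-40 + a) + 8)*(k - 7) = ((-40 - 28) + 8)*(396/109 - 7) = (-68 + 8)*(-367/109) = -60*(-367/109) = 22020/109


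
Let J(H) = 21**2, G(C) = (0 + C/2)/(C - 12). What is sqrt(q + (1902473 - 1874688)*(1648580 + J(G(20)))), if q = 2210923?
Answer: 4*sqrt(2863766213) ≈ 2.1406e+5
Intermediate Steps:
G(C) = C/(2*(-12 + C)) (G(C) = (0 + C*(1/2))/(-12 + C) = (0 + C/2)/(-12 + C) = (C/2)/(-12 + C) = C/(2*(-12 + C)))
J(H) = 441
sqrt(q + (1902473 - 1874688)*(1648580 + J(G(20)))) = sqrt(2210923 + (1902473 - 1874688)*(1648580 + 441)) = sqrt(2210923 + 27785*1649021) = sqrt(2210923 + 45818048485) = sqrt(45820259408) = 4*sqrt(2863766213)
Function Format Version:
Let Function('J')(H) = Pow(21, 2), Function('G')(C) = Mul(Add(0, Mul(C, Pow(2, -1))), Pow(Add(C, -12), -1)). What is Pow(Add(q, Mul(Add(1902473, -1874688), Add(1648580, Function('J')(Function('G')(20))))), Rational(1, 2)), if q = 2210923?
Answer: Mul(4, Pow(2863766213, Rational(1, 2))) ≈ 2.1406e+5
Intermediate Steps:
Function('G')(C) = Mul(Rational(1, 2), C, Pow(Add(-12, C), -1)) (Function('G')(C) = Mul(Add(0, Mul(C, Rational(1, 2))), Pow(Add(-12, C), -1)) = Mul(Add(0, Mul(Rational(1, 2), C)), Pow(Add(-12, C), -1)) = Mul(Mul(Rational(1, 2), C), Pow(Add(-12, C), -1)) = Mul(Rational(1, 2), C, Pow(Add(-12, C), -1)))
Function('J')(H) = 441
Pow(Add(q, Mul(Add(1902473, -1874688), Add(1648580, Function('J')(Function('G')(20))))), Rational(1, 2)) = Pow(Add(2210923, Mul(Add(1902473, -1874688), Add(1648580, 441))), Rational(1, 2)) = Pow(Add(2210923, Mul(27785, 1649021)), Rational(1, 2)) = Pow(Add(2210923, 45818048485), Rational(1, 2)) = Pow(45820259408, Rational(1, 2)) = Mul(4, Pow(2863766213, Rational(1, 2)))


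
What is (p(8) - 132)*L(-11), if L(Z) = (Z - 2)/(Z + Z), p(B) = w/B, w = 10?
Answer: -6799/88 ≈ -77.261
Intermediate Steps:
p(B) = 10/B
L(Z) = (-2 + Z)/(2*Z) (L(Z) = (-2 + Z)/((2*Z)) = (-2 + Z)*(1/(2*Z)) = (-2 + Z)/(2*Z))
(p(8) - 132)*L(-11) = (10/8 - 132)*((1/2)*(-2 - 11)/(-11)) = (10*(1/8) - 132)*((1/2)*(-1/11)*(-13)) = (5/4 - 132)*(13/22) = -523/4*13/22 = -6799/88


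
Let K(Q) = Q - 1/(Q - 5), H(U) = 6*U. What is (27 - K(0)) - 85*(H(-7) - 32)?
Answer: 31584/5 ≈ 6316.8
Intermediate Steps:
K(Q) = Q - 1/(-5 + Q)
(27 - K(0)) - 85*(H(-7) - 32) = (27 - (-1 + 0² - 5*0)/(-5 + 0)) - 85*(6*(-7) - 32) = (27 - (-1 + 0 + 0)/(-5)) - 85*(-42 - 32) = (27 - (-1)*(-1)/5) - 85*(-74) = (27 - 1*⅕) + 6290 = (27 - ⅕) + 6290 = 134/5 + 6290 = 31584/5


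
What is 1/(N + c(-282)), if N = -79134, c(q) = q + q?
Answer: -1/79698 ≈ -1.2547e-5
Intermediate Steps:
c(q) = 2*q
1/(N + c(-282)) = 1/(-79134 + 2*(-282)) = 1/(-79134 - 564) = 1/(-79698) = -1/79698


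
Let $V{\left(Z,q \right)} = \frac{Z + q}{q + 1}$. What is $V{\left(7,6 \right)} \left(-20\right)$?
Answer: $- \frac{260}{7} \approx -37.143$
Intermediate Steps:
$V{\left(Z,q \right)} = \frac{Z + q}{1 + q}$
$V{\left(7,6 \right)} \left(-20\right) = \frac{7 + 6}{1 + 6} \left(-20\right) = \frac{1}{7} \cdot 13 \left(-20\right) = \frac{13}{7} \left(-20\right) = - \frac{260}{7}$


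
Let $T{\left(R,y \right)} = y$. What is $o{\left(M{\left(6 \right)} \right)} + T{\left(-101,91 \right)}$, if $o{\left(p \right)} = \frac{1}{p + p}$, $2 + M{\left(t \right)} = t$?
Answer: $\frac{729}{8} \approx 91.125$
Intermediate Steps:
$M{\left(t \right)} = -2 + t$
$o{\left(p \right)} = \frac{1}{2 p}$
$o{\left(M{\left(6 \right)} \right)} + T{\left(-101,91 \right)} = \frac{1}{2 \left(-2 + 6\right)} + 91 = \frac{1}{2 \cdot 4} + 91 = \frac{1}{2} \cdot \frac{1}{4} + 91 = \frac{1}{8} + 91 = \frac{729}{8}$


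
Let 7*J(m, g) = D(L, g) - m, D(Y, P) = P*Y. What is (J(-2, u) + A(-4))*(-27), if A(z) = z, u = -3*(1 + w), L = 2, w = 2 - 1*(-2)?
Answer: 216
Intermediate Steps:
w = 4 (w = 2 + 2 = 4)
u = -15 (u = -3*(1 + 4) = -3*5 = -15)
J(m, g) = -m/7 + 2*g/7 (J(m, g) = (g*2 - m)/7 = (2*g - m)/7 = (-m + 2*g)/7 = -m/7 + 2*g/7)
(J(-2, u) + A(-4))*(-27) = ((-⅐*(-2) + (2/7)*(-15)) - 4)*(-27) = ((2/7 - 30/7) - 4)*(-27) = (-4 - 4)*(-27) = -8*(-27) = 216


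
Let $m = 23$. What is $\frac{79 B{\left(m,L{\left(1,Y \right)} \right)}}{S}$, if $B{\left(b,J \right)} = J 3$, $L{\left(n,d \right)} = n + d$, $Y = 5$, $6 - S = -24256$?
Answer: $\frac{711}{12131} \approx 0.05861$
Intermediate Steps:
$S = 24262$ ($S = 6 - -24256 = 6 + 24256 = 24262$)
$L{\left(n,d \right)} = d + n$
$B{\left(b,J \right)} = 3 J$
$\frac{79 B{\left(m,L{\left(1,Y \right)} \right)}}{S} = \frac{79 \cdot 3 \left(5 + 1\right)}{24262} = 79 \cdot 3 \cdot 6 \cdot \frac{1}{24262} = 79 \cdot 18 \cdot \frac{1}{24262} = 1422 \cdot \frac{1}{24262} = \frac{711}{12131}$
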